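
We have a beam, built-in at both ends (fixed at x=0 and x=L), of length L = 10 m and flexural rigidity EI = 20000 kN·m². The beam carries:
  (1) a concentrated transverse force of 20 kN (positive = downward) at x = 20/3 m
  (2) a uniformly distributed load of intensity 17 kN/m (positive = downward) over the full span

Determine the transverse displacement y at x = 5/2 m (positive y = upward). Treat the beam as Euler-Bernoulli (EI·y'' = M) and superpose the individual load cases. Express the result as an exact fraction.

y(5/2) = -4675/331776 m

Load 1 — point force P=20 kN at a=20/3 m (b=L-a=10/3):
  y_1 = -Pb²x²(3aL-(3a+b)x)/(6L³EI)  [x≤a] = -20·(10/3)²·(5/2)²·(3·(20/3)·10-(3·(20/3)+(10/3))·(5/2))/(6·10³·20000) = -17/10368 m
Load 2 — uniform load w=17 kN/m over full span:
  y_2 = -wx²(L-x)²/(24EI) = -17·(5/2)²·(10-(5/2))²/(24·20000) = -51/4096 m
Superposition: y = Σ y_i = -4675/331776 m ≈ -0.014091 m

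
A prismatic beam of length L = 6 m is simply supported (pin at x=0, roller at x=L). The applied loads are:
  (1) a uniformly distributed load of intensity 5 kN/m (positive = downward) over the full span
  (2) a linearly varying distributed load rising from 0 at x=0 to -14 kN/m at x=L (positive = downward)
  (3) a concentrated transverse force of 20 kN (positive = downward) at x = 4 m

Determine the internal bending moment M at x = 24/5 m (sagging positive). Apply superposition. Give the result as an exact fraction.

M(24/5) = 776/125 kN·m

Load 1 — uniform load w=5 kN/m over full span:
  M_1 = wx(L-x)/2 = 5·(24/5)·(6-(24/5))/2 = 72/5 kN·m
Load 2 — triangular load w₀=-14 kN/m (0→w₀ over full span):
  M_2 = w₀Lx/6 - w₀x³/(6L) = (-14)·6·(24/5)/6 - (-14)·(24/5)³/(6·6) = -3024/125 kN·m
Load 3 — point force P=20 kN at a=4 m (b=L-a=2):
  M_3 = Pa(L-x)/L  [x>a] = 20·4·(6-(24/5))/6 = 16 kN·m
Superposition: M = Σ M_i = 776/125 kN·m ≈ 6.208000 kN·m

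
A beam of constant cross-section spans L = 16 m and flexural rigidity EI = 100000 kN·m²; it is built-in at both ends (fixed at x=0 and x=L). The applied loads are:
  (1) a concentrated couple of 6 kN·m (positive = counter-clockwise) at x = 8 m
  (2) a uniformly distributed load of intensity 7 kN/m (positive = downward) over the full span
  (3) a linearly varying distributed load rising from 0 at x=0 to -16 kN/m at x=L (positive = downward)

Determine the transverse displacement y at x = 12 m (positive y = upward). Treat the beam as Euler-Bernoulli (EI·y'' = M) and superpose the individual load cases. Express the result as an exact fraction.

y(12) = 447/250000 m

Load 1 — applied couple M₀=6 kN·m at a=8 m (b=L-a=8):
  y_1 = (R_Ax³/6 - M_Ax²/2 - M₀(x-a)²/2)/EI  [x>a] with R_A=9/16, M_A=3/2 = ((9/16)·12³/6 - (3/2)·12²/2 - 6·(12-8)²/2)/100000 = 3/50000 m
Load 2 — uniform load w=7 kN/m over full span:
  y_2 = -wx²(L-x)²/(24EI) = -7·12²·(16-12)²/(24·100000) = -21/3125 m
Load 3 — triangular load w₀=-16 kN/m (0→w₀ over full span):
  y_3 = -w₀x²(L-x)²(x+2L)/(120LEI) = -(-16)·12²·(16-12)²·(12+2·16)/(120·16·100000) = 132/15625 m
Superposition: y = Σ y_i = 447/250000 m ≈ 0.001788 m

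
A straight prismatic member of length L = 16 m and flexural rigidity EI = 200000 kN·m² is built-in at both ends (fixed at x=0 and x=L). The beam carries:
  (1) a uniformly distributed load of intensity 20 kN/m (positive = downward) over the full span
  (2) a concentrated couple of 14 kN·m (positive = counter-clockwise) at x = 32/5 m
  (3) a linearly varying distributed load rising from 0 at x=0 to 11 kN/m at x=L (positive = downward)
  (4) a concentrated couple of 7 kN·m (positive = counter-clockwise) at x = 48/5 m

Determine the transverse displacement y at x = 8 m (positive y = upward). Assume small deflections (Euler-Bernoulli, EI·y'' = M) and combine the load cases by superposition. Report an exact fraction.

Load 1 — uniform load w=20 kN/m over full span:
  y_1 = -wx²(L-x)²/(24EI) = -20·8²·(16-8)²/(24·200000) = -32/1875 m
Load 2 — applied couple M₀=14 kN·m at a=32/5 m (b=L-a=48/5):
  y_2 = (R_Ax³/6 - M_Ax²/2 - M₀(x-a)²/2)/EI  [x>a] with R_A=63/50, M_A=42/25 = ((63/50)·8³/6 - (42/25)·8²/2 - 14·(8-(32/5))²/2)/200000 = 14/78125 m
Load 3 — triangular load w₀=11 kN/m (0→w₀ over full span):
  y_3 = -w₀x²(L-x)²(x+2L)/(120LEI) = -11·8²·(16-8)²·(8+2·16)/(120·16·200000) = -44/9375 m
Load 4 — applied couple M₀=7 kN·m at a=48/5 m (b=L-a=32/5):
  y_4 = (R_Ax³/6 - M_Ax²/2)/EI  [x≤a] with R_A=63/100, M_A=56/25 = ((63/100)·8³/6 - (56/25)·8²/2)/200000 = -7/78125 m
Superposition: y = Σ y_i = -1693/78125 m ≈ -0.021670 m

y(8) = -1693/78125 m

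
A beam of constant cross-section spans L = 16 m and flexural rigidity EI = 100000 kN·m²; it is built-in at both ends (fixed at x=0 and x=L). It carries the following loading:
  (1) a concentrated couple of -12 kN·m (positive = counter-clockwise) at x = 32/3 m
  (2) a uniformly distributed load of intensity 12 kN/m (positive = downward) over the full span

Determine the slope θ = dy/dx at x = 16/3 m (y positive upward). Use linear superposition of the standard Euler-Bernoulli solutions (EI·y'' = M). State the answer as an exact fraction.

Load 1 — applied couple M₀=-12 kN·m at a=32/3 m (b=L-a=16/3):
  θ_1 = (R_Ax²/2 - M_Ax)/EI  [x≤a] with R_A=-1, M_A=-4 = ((-1)·(16/3)²/2 - (-4)·(16/3))/100000 = 2/28125 rad
Load 2 — uniform load w=12 kN/m over full span:
  θ_2 = -wx(L-x)(L-2x)/(12EI) = -12·(16/3)·(16-(16/3))·(16-2·(16/3))/(12·100000) = -256/84375 rad
Superposition: θ = Σ θ_i = -2/675 rad ≈ -0.002963 rad

θ(16/3) = -2/675 rad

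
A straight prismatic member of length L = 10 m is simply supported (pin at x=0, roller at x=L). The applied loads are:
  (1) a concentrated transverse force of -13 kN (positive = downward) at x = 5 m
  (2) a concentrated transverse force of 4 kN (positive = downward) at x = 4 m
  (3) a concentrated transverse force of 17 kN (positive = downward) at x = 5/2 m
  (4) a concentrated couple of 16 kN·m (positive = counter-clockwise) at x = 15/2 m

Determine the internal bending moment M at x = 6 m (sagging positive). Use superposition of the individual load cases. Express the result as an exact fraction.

Load 1 — point force P=-13 kN at a=5 m (b=L-a=5):
  M_1 = Pa(L-x)/L  [x>a] = (-13)·5·(10-6)/10 = -26 kN·m
Load 2 — point force P=4 kN at a=4 m (b=L-a=6):
  M_2 = Pa(L-x)/L  [x>a] = 4·4·(10-6)/10 = 32/5 kN·m
Load 3 — point force P=17 kN at a=5/2 m (b=L-a=15/2):
  M_3 = Pa(L-x)/L  [x>a] = 17·(5/2)·(10-6)/10 = 17 kN·m
Load 4 — applied couple M₀=16 kN·m at a=15/2 m (b=L-a=5/2):
  M_4 = M₀x/L  [x≤a] = 16·6/10 = 48/5 kN·m
Superposition: M = Σ M_i = 7 kN·m ≈ 7.000000 kN·m

M(6) = 7 kN·m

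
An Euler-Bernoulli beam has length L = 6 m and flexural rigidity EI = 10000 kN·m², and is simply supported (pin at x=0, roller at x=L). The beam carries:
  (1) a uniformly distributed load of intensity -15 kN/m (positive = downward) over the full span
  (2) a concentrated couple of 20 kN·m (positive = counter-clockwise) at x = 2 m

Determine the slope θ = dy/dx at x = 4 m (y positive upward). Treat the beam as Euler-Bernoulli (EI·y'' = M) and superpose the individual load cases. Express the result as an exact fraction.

Load 1 — uniform load w=-15 kN/m over full span:
  θ_1 = -w(L³-6Lx²+4x³)/(24EI) = -(-15)·(6³-6·6·4²+4·4³)/(24·10000) = -13/2000 rad
Load 2 — applied couple M₀=20 kN·m at a=2 m (b=L-a=4):
  θ_2 = (M₀x²/(2L)-M₀(x-a)+C₁)/EI  [x>a] with C₁=M₀(3b²-L²)/(6L)=20/3 = (20·4²/(2·6)-20·(4-2)+(20/3))/10000 = -1/1500 rad
Superposition: θ = Σ θ_i = -43/6000 rad ≈ -0.007167 rad

θ(4) = -43/6000 rad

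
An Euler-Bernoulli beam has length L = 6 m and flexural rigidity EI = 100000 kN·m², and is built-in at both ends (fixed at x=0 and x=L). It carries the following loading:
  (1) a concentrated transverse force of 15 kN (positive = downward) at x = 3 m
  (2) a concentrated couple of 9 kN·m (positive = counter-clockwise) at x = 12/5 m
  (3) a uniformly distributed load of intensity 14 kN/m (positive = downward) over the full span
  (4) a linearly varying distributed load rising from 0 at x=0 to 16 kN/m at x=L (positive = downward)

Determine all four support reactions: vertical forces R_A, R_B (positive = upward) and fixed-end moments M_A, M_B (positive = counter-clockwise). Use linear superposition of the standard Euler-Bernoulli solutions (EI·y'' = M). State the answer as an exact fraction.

Load 1 — point force P=15 kN at a=3 m (b=L-a=3):
  R_A = Pb²(3a+b)/L³ = 15·3²·(3·3+3)/6³ = 15/2 kN
  M_A = Pab²/L² = 15·3·3²/6² = 45/4 kN·m
  R_B = Pa²(a+3b)/L³ = 15·3²·(3+3·3)/6³ = 15/2 kN
  M_B = -Pa²b/L² = -15·3²·3/6² = -45/4 kN·m
Load 2 — applied couple M₀=9 kN·m at a=12/5 m (b=L-a=18/5):
  R_A = 6M₀ab/L³ = 6·9·(12/5)·(18/5)/6³ = 54/25 kN
  M_A = M₀b(2a-b)/L² = 9·(18/5)·(2·(12/5)-(18/5))/6² = 27/25 kN·m
  R_B = -6M₀ab/L³ = -6·9·(12/5)·(18/5)/6³ = -54/25 kN
  M_B = M₀a(2b-a)/L² = 9·(12/5)·(2·(18/5)-(12/5))/6² = 72/25 kN·m
Load 3 — uniform load w=14 kN/m over full span:
  R_A = wL/2 = 14·6/2 = 42 kN
  M_A = wL²/12 = 14·6²/12 = 42 kN·m
  R_B = wL/2 = 14·6/2 = 42 kN
  M_B = -wL²/12 = -14·6²/12 = -42 kN·m
Load 4 — triangular load w₀=16 kN/m (0→w₀ over full span):
  R_A = 3w₀L/20 = 3·16·6/20 = 72/5 kN
  M_A = w₀L²/30 = 16·6²/30 = 96/5 kN·m
  R_B = 7w₀L/20 = 7·16·6/20 = 168/5 kN
  M_B = -w₀L²/20 = -16·6²/20 = -144/5 kN·m
Superposition: R_A = 3303/50 kN, M_A = 7353/100 kN·m, R_B = 4047/50 kN, M_B = -7917/100 kN·m

R_A = 3303/50 kN, M_A = 7353/100 kN·m, R_B = 4047/50 kN, M_B = -7917/100 kN·m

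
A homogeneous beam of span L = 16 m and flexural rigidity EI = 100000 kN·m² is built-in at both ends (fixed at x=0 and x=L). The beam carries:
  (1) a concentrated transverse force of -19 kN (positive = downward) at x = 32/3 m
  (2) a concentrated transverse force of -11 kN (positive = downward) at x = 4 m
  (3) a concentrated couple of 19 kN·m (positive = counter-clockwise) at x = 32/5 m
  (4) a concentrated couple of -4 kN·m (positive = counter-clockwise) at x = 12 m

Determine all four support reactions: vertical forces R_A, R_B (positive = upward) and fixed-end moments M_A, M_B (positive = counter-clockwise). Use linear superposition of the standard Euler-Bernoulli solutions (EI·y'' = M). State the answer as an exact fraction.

Load 1 — point force P=-19 kN at a=32/3 m (b=L-a=16/3):
  R_A = Pb²(3a+b)/L³ = (-19)·(16/3)²·(3·(32/3)+(16/3))/16³ = -133/27 kN
  M_A = Pab²/L² = (-19)·(32/3)·(16/3)²/16² = -608/27 kN·m
  R_B = Pa²(a+3b)/L³ = (-19)·(32/3)²·((32/3)+3·(16/3))/16³ = -380/27 kN
  M_B = -Pa²b/L² = -(-19)·(32/3)²·(16/3)/16² = 1216/27 kN·m
Load 2 — point force P=-11 kN at a=4 m (b=L-a=12):
  R_A = Pb²(3a+b)/L³ = (-11)·12²·(3·4+12)/16³ = -297/32 kN
  M_A = Pab²/L² = (-11)·4·12²/16² = -99/4 kN·m
  R_B = Pa²(a+3b)/L³ = (-11)·4²·(4+3·12)/16³ = -55/32 kN
  M_B = -Pa²b/L² = -(-11)·4²·12/16² = 33/4 kN·m
Load 3 — applied couple M₀=19 kN·m at a=32/5 m (b=L-a=48/5):
  R_A = 6M₀ab/L³ = 6·19·(32/5)·(48/5)/16³ = 171/100 kN
  M_A = M₀b(2a-b)/L² = 19·(48/5)·(2·(32/5)-(48/5))/16² = 57/25 kN·m
  R_B = -6M₀ab/L³ = -6·19·(32/5)·(48/5)/16³ = -171/100 kN
  M_B = M₀a(2b-a)/L² = 19·(32/5)·(2·(48/5)-(32/5))/16² = 152/25 kN·m
Load 4 — applied couple M₀=-4 kN·m at a=12 m (b=L-a=4):
  R_A = 6M₀ab/L³ = 6·(-4)·12·4/16³ = -9/32 kN
  M_A = M₀b(2a-b)/L² = (-4)·4·(2·12-4)/16² = -5/4 kN·m
  R_B = -6M₀ab/L³ = -6·(-4)·12·4/16³ = 9/32 kN
  M_B = M₀a(2b-a)/L² = (-4)·12·(2·4-12)/16² = 3/4 kN·m
Superposition: R_A = -138007/10800 kN, M_A = -31211/675 kN·m, R_B = -185993/10800 kN, M_B = 40579/675 kN·m

R_A = -138007/10800 kN, M_A = -31211/675 kN·m, R_B = -185993/10800 kN, M_B = 40579/675 kN·m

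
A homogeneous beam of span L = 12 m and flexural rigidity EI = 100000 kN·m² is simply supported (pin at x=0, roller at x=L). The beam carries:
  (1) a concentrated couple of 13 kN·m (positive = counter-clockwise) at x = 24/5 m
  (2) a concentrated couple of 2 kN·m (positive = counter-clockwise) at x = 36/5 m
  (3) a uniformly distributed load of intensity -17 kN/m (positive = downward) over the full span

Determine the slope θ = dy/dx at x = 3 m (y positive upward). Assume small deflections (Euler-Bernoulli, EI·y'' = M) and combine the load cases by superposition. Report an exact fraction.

Load 1 — applied couple M₀=13 kN·m at a=24/5 m (b=L-a=36/5):
  θ_1 = (M₀x²/(2L)+C₁)/EI  [x≤a] with C₁=M₀(3b²-L²)/(6L)=52/25 = (13·3²/(2·12)+(52/25))/100000 = 1391/20000000 rad
Load 2 — applied couple M₀=2 kN·m at a=36/5 m (b=L-a=24/5):
  θ_2 = (M₀x²/(2L)+C₁)/EI  [x≤a] with C₁=M₀(3b²-L²)/(6L)=-52/25 = (2·3²/(2·12)+(-52/25))/100000 = -133/10000000 rad
Load 3 — uniform load w=-17 kN/m over full span:
  θ_3 = -w(L³-6Lx²+4x³)/(24EI) = -(-17)·(12³-6·12·3²+4·3³)/(24·100000) = 1683/200000 rad
Superposition: θ = Σ θ_i = 6777/800000 rad ≈ 0.008471 rad

θ(3) = 6777/800000 rad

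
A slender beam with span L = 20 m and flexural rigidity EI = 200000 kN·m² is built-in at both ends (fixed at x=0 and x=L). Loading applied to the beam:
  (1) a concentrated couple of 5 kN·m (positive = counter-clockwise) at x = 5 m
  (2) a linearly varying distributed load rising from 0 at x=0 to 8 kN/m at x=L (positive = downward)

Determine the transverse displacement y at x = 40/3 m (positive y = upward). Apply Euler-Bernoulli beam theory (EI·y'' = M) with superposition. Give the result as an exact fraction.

y(40/3) = -16141/2332800 m

Load 1 — applied couple M₀=5 kN·m at a=5 m (b=L-a=15):
  y_1 = (R_Ax³/6 - M_Ax²/2 - M₀(x-a)²/2)/EI  [x>a] with R_A=9/32, M_A=-15/16 = ((9/32)·(40/3)³/6 - (-15/16)·(40/3)²/2 - 5·((40/3)-5)²/2)/200000 = 1/9600 m
Load 2 — triangular load w₀=8 kN/m (0→w₀ over full span):
  y_2 = -w₀x²(L-x)²(x+2L)/(120LEI) = -8·(40/3)²·(20-(40/3))²·((40/3)+2·20)/(120·20·200000) = -128/18225 m
Superposition: y = Σ y_i = -16141/2332800 m ≈ -0.006919 m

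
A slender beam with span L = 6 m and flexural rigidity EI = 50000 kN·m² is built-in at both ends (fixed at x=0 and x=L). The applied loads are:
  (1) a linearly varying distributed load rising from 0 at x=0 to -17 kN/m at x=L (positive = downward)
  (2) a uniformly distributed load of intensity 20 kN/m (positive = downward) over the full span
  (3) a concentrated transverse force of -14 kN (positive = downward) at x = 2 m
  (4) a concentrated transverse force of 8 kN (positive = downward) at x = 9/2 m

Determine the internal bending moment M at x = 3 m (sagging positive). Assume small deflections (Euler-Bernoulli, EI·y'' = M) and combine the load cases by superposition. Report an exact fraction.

Load 1 — triangular load w₀=-17 kN/m (0→w₀ over full span):
  M_1 = 3w₀Lx/20 - w₀L²/30 - w₀x³/(6L) = 3·(-17)·6·3/20 - (-17)·6²/30 - (-17)·3³/(6·6) = -51/4 kN·m
Load 2 — uniform load w=20 kN/m over full span:
  M_2 = wLx/2 - wL²/12 - wx²/2 = 20·6·3/2 - 20·6²/12 - 20·3²/2 = 30 kN·m
Load 3 — point force P=-14 kN at a=2 m (b=L-a=4):
  M_3 = Pa²(a+3b)(L-x)/L³ - Pa²b/L²  [x>a] = (-14)·2²·(2+3·4)·(6-3)/6³ - (-14)·2²·4/6² = -14/3 kN·m
Load 4 — point force P=8 kN at a=9/2 m (b=L-a=3/2):
  M_4 = Pb²(3a+b)x/L³ - Pab²/L²  [x≤a] = 8·(3/2)²·(3·(9/2)+(3/2))·3/6³ - 8·(9/2)·(3/2)²/6² = 3/2 kN·m
Superposition: M = Σ M_i = 169/12 kN·m ≈ 14.083333 kN·m

M(3) = 169/12 kN·m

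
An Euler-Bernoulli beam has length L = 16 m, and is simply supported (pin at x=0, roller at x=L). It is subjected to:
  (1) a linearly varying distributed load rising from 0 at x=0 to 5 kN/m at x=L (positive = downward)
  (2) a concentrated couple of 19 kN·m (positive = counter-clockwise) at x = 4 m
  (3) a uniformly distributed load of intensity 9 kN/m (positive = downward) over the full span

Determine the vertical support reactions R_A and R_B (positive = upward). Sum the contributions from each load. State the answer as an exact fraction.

R_A = 4153/48 kN, R_B = 4679/48 kN

Load 1 — triangular load w₀=5 kN/m (0→w₀ over full span):
  R_A = w₀L/6 = 5·16/6 = 40/3 kN
  R_B = w₀L/3 = 5·16/3 = 80/3 kN
Load 2 — applied couple M₀=19 kN·m at a=4 m (b=L-a=12):
  R_A = M₀/L = 19/16 kN
  R_B = -M₀/L = -19/16 kN
Load 3 — uniform load w=9 kN/m over full span:
  R_A = wL/2 = 9·16/2 = 72 kN
  R_B = wL/2 = 9·16/2 = 72 kN
Superposition: R_A = 4153/48 kN, R_B = 4679/48 kN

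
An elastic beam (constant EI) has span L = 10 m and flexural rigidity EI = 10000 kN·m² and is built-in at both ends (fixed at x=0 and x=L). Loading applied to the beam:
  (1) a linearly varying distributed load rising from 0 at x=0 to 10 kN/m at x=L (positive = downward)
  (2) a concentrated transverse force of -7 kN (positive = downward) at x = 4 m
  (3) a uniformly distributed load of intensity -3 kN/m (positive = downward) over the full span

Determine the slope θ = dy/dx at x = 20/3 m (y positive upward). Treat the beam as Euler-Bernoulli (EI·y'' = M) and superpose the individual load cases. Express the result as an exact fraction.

Load 1 — triangular load w₀=10 kN/m (0→w₀ over full span):
  θ_1 = -w₀(2x(L-x)(L-2x)(x+2L)+x²(L-x)²)/(120LEI) = -10·(2·(20/3)·(10-(20/3))·(10-2·(20/3))·((20/3)+2·10)+(20/3)²·(10-(20/3))²)/(120·10·10000) = 7/2430 rad
Load 2 — point force P=-7 kN at a=4 m (b=L-a=6):
  θ_2 = Pa²(L-x)(2bL-(3b+a)(L-x))/(2L³EI)  [x>a] = (-7)·4²·(10-(20/3))·(2·6·10-(3·6+4)·(10-(20/3)))/(2·10³·10000) = -49/56250 rad
Load 3 — uniform load w=-3 kN/m over full span:
  θ_3 = -wx(L-x)(L-2x)/(12EI) = -(-3)·(20/3)·(10-(20/3))·(10-2·(20/3))/(12·10000) = -1/540 rad
Superposition: θ = Σ θ_i = 479/3037500 rad ≈ 0.000158 rad

θ(20/3) = 479/3037500 rad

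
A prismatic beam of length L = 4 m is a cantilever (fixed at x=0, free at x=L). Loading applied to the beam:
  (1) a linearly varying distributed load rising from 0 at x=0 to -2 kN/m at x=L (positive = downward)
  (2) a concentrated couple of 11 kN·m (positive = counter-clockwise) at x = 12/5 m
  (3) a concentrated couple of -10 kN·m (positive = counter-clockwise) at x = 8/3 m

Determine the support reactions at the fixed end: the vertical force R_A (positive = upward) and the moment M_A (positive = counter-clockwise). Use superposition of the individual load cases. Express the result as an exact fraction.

Load 1 — triangular load w₀=-2 kN/m (0→w₀ over full span):
  R_A = w₀L/2 = (-2)·4/2 = -4 kN
  M_A = w₀L²/3 = (-2)·4²/3 = -32/3 kN·m
Load 2 — applied couple M₀=11 kN·m at a=12/5 m (b=L-a=8/5):
  R_A = 0 kN
  M_A = -M₀ = -11 kN·m
Load 3 — applied couple M₀=-10 kN·m at a=8/3 m (b=L-a=4/3):
  R_A = 0 kN
  M_A = -M₀ = -(-10) = 10 kN·m
Superposition: R_A = -4 kN, M_A = -35/3 kN·m

R_A = -4 kN, M_A = -35/3 kN·m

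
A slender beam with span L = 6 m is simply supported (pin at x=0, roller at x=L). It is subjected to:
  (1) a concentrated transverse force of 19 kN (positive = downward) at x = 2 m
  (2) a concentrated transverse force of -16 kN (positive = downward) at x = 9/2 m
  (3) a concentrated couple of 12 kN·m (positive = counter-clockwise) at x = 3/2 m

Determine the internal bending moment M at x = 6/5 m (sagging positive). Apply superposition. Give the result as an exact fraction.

Load 1 — point force P=19 kN at a=2 m (b=L-a=4):
  M_1 = Pbx/L  [x≤a] = 19·4·(6/5)/6 = 76/5 kN·m
Load 2 — point force P=-16 kN at a=9/2 m (b=L-a=3/2):
  M_2 = Pbx/L  [x≤a] = (-16)·(3/2)·(6/5)/6 = -24/5 kN·m
Load 3 — applied couple M₀=12 kN·m at a=3/2 m (b=L-a=9/2):
  M_3 = M₀x/L  [x≤a] = 12·(6/5)/6 = 12/5 kN·m
Superposition: M = Σ M_i = 64/5 kN·m ≈ 12.800000 kN·m

M(6/5) = 64/5 kN·m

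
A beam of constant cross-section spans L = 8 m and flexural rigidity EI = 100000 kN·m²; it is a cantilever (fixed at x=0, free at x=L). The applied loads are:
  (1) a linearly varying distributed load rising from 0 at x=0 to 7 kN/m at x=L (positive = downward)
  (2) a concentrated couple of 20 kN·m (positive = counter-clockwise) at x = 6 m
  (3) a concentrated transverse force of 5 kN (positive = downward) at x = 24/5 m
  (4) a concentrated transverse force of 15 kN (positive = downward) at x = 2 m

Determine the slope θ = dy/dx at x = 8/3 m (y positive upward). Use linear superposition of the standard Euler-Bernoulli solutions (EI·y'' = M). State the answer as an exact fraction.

Load 1 — triangular load w₀=7 kN/m (0→w₀ over full span):
  θ_1 = (w₀Lx²/4-w₀L²x/3-w₀x⁴/(24L))/EI = (7·8·(8/3)²/4-7·8²·(8/3)/3-7·(8/3)⁴/(24·8))/100000 = -2282/759375 rad
Load 2 — applied couple M₀=20 kN·m at a=6 m (b=L-a=2):
  θ_2 = M₀x/EI  [x≤a] = 20·(8/3)/100000 = 1/1875 rad
Load 3 — point force P=5 kN at a=24/5 m (b=L-a=16/5):
  θ_3 = -Px(2a-x)/(2EI)  [x≤a] = -5·(8/3)·(2·(24/5)-(8/3))/(2·100000) = -13/28125 rad
Load 4 — point force P=15 kN at a=2 m (b=L-a=6):
  θ_4 = -Pa²/(2EI)  [x>a] = -15·2²/(2·100000) = -3/10000 rad
Superposition: θ = Σ θ_i = -39293/12150000 rad ≈ -0.003234 rad

θ(8/3) = -39293/12150000 rad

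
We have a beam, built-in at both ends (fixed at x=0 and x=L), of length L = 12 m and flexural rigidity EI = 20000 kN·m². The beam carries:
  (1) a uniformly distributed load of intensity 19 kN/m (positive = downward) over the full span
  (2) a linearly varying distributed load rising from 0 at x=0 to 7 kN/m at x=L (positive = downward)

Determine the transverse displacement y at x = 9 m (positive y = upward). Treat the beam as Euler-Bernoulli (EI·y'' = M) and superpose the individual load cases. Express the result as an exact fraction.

y(9) = -111051/3200000 m

Load 1 — uniform load w=19 kN/m over full span:
  y_1 = -wx²(L-x)²/(24EI) = -19·9²·(12-9)²/(24·20000) = -4617/160000 m
Load 2 — triangular load w₀=7 kN/m (0→w₀ over full span):
  y_2 = -w₀x²(L-x)²(x+2L)/(120LEI) = -7·9²·(12-9)²·(9+2·12)/(120·12·20000) = -18711/3200000 m
Superposition: y = Σ y_i = -111051/3200000 m ≈ -0.034703 m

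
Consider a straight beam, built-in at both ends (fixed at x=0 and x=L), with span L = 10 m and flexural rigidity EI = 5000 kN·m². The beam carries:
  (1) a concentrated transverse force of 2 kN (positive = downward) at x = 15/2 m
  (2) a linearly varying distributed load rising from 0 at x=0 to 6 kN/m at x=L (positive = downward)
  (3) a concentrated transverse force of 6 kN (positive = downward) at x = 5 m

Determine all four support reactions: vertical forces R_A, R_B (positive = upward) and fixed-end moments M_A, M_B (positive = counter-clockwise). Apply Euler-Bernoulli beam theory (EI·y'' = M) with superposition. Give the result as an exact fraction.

R_A = 197/16 kN, M_A = 455/16 kN·m, R_B = 411/16 kN, M_B = -645/16 kN·m

Load 1 — point force P=2 kN at a=15/2 m (b=L-a=5/2):
  R_A = Pb²(3a+b)/L³ = 2·(5/2)²·(3·(15/2)+(5/2))/10³ = 5/16 kN
  M_A = Pab²/L² = 2·(15/2)·(5/2)²/10² = 15/16 kN·m
  R_B = Pa²(a+3b)/L³ = 2·(15/2)²·((15/2)+3·(5/2))/10³ = 27/16 kN
  M_B = -Pa²b/L² = -2·(15/2)²·(5/2)/10² = -45/16 kN·m
Load 2 — triangular load w₀=6 kN/m (0→w₀ over full span):
  R_A = 3w₀L/20 = 3·6·10/20 = 9 kN
  M_A = w₀L²/30 = 6·10²/30 = 20 kN·m
  R_B = 7w₀L/20 = 7·6·10/20 = 21 kN
  M_B = -w₀L²/20 = -6·10²/20 = -30 kN·m
Load 3 — point force P=6 kN at a=5 m (b=L-a=5):
  R_A = Pb²(3a+b)/L³ = 6·5²·(3·5+5)/10³ = 3 kN
  M_A = Pab²/L² = 6·5·5²/10² = 15/2 kN·m
  R_B = Pa²(a+3b)/L³ = 6·5²·(5+3·5)/10³ = 3 kN
  M_B = -Pa²b/L² = -6·5²·5/10² = -15/2 kN·m
Superposition: R_A = 197/16 kN, M_A = 455/16 kN·m, R_B = 411/16 kN, M_B = -645/16 kN·m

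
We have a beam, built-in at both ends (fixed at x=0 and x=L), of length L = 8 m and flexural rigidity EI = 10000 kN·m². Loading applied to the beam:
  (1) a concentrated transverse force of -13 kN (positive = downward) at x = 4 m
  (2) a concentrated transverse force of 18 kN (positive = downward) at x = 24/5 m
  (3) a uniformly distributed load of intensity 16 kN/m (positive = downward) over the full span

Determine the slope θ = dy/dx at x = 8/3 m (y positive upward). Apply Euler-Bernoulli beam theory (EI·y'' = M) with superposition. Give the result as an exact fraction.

Load 1 — point force P=-13 kN at a=4 m (b=L-a=4):
  θ_1 = -Pb²x(2aL-(3a+b)x)/(2L³EI)  [x≤a] = -(-13)·4²·(8/3)·(2·4·8-(3·4+4)·(8/3))/(2·8³·10000) = 13/11250 rad
Load 2 — point force P=18 kN at a=24/5 m (b=L-a=16/5):
  θ_2 = -Pb²x(2aL-(3a+b)x)/(2L³EI)  [x≤a] = -18·(16/5)²·(8/3)·(2·(24/5)·8-(3·(24/5)+(16/5))·(8/3))/(2·8³·10000) = -112/78125 rad
Load 3 — uniform load w=16 kN/m over full span:
  θ_3 = -wx(L-x)(L-2x)/(12EI) = -16·(8/3)·(8-(8/3))·(8-2·(8/3))/(12·10000) = -256/50625 rad
Superposition: θ = Σ θ_i = -67519/12656250 rad ≈ -0.005335 rad

θ(8/3) = -67519/12656250 rad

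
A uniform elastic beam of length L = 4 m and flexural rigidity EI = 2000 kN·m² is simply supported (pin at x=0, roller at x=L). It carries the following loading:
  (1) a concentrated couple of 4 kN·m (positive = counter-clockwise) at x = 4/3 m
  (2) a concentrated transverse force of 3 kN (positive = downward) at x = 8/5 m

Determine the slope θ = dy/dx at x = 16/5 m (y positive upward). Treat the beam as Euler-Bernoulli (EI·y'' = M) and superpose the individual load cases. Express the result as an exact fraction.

Load 1 — applied couple M₀=4 kN·m at a=4/3 m (b=L-a=8/3):
  θ_1 = (M₀x²/(2L)-M₀(x-a)+C₁)/EI  [x>a] with C₁=M₀(3b²-L²)/(6L)=8/9 = (4·(16/5)²/(2·4)-4·((16/5)-(4/3))+(8/9))/2000 = -41/56250 rad
Load 2 — point force P=3 kN at a=8/5 m (b=L-a=12/5):
  θ_2 = -Pa(2L²-6Lx+3x²+a²)/(6LEI)  [x>a] = -3·(8/5)·(2·4²-6·4·(16/5)+3·(16/5)²+(8/5)²)/(6·4·2000) = 18/15625 rad
Superposition: θ = Σ θ_i = 119/281250 rad ≈ 0.000423 rad

θ(16/5) = 119/281250 rad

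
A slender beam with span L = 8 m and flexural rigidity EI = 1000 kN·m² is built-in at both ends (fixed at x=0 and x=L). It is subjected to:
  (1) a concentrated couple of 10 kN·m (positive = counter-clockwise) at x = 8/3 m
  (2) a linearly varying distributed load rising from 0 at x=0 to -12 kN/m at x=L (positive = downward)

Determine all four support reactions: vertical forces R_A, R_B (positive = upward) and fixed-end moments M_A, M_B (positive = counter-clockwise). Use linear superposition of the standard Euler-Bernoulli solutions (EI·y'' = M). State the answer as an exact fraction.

Load 1 — applied couple M₀=10 kN·m at a=8/3 m (b=L-a=16/3):
  R_A = 6M₀ab/L³ = 6·10·(8/3)·(16/3)/8³ = 5/3 kN
  M_A = M₀b(2a-b)/L² = 10·(16/3)·(2·(8/3)-(16/3))/8² = 0 kN·m
  R_B = -6M₀ab/L³ = -6·10·(8/3)·(16/3)/8³ = -5/3 kN
  M_B = M₀a(2b-a)/L² = 10·(8/3)·(2·(16/3)-(8/3))/8² = 10/3 kN·m
Load 2 — triangular load w₀=-12 kN/m (0→w₀ over full span):
  R_A = 3w₀L/20 = 3·(-12)·8/20 = -72/5 kN
  M_A = w₀L²/30 = (-12)·8²/30 = -128/5 kN·m
  R_B = 7w₀L/20 = 7·(-12)·8/20 = -168/5 kN
  M_B = -w₀L²/20 = -(-12)·8²/20 = 192/5 kN·m
Superposition: R_A = -191/15 kN, M_A = -128/5 kN·m, R_B = -529/15 kN, M_B = 626/15 kN·m

R_A = -191/15 kN, M_A = -128/5 kN·m, R_B = -529/15 kN, M_B = 626/15 kN·m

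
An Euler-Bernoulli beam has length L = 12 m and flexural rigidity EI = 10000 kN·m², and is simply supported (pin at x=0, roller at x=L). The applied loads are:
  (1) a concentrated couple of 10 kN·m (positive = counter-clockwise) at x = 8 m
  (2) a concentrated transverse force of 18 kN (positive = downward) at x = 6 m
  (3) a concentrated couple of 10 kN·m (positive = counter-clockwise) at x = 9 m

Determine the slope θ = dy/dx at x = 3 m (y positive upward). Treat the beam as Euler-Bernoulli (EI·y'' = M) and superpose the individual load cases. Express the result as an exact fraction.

θ(3) = -1723/120000 rad

Load 1 — applied couple M₀=10 kN·m at a=8 m (b=L-a=4):
  θ_1 = (M₀x²/(2L)+C₁)/EI  [x≤a] with C₁=M₀(3b²-L²)/(6L)=-40/3 = (10·3²/(2·12)+(-40/3))/10000 = -23/24000 rad
Load 2 — point force P=18 kN at a=6 m (b=L-a=6):
  θ_2 = -Pb(L²-b²-3x²)/(6LEI)  [x≤a] = -18·6·(12²-6²-3·3²)/(6·12·10000) = -243/20000 rad
Load 3 — applied couple M₀=10 kN·m at a=9 m (b=L-a=3):
  θ_3 = (M₀x²/(2L)+C₁)/EI  [x≤a] with C₁=M₀(3b²-L²)/(6L)=-65/4 = (10·3²/(2·12)+(-65/4))/10000 = -1/800 rad
Superposition: θ = Σ θ_i = -1723/120000 rad ≈ -0.014358 rad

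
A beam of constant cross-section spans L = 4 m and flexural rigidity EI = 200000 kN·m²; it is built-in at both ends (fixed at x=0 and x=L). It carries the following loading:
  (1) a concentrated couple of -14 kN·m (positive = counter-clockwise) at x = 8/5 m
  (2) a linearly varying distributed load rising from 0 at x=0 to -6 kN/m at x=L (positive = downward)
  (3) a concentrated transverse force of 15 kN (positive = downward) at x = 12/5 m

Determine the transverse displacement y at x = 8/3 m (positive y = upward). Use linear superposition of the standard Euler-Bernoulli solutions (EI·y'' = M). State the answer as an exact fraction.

Load 1 — applied couple M₀=-14 kN·m at a=8/5 m (b=L-a=12/5):
  y_1 = (R_Ax³/6 - M_Ax²/2 - M₀(x-a)²/2)/EI  [x>a] with R_A=-126/25, M_A=-42/25 = ((-126/25)·(8/3)³/6 - (-42/25)·(8/3)²/2 - (-14)·((8/3)-(8/5))²/2)/200000 = -7/703125 m
Load 2 — triangular load w₀=-6 kN/m (0→w₀ over full span):
  y_2 = -w₀x²(L-x)²(x+2L)/(120LEI) = -(-6)·(8/3)²·(4-(8/3))²·((8/3)+2·4)/(120·4·200000) = 32/3796875 m
Load 3 — point force P=15 kN at a=12/5 m (b=L-a=8/5):
  y_3 = -Pa²(L-x)²(3bL-(3b+a)(L-x))/(6L³EI)  [x>a] = -15·(12/5)²·(4-(8/3))²·(3·(8/5)·4-(3·(8/5)+(12/5))·(4-(8/3)))/(6·4³·200000) = -3/156250 m
Superposition: y = Σ y_i = -787/37968750 m ≈ -0.000021 m

y(8/3) = -787/37968750 m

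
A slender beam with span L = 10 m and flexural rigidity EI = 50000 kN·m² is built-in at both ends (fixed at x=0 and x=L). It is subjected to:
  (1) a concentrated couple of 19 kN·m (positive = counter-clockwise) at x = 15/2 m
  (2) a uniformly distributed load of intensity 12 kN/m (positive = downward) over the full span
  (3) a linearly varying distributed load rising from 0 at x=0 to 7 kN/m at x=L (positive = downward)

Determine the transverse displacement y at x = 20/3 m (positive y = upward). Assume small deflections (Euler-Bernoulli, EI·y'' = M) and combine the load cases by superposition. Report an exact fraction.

Load 1 — applied couple M₀=19 kN·m at a=15/2 m (b=L-a=5/2):
  y_1 = (R_Ax³/6 - M_Ax²/2)/EI  [x≤a] with R_A=171/80, M_A=95/16 = ((171/80)·(20/3)³/6 - (95/16)·(20/3)²/2)/50000 = -19/36000 m
Load 2 — uniform load w=12 kN/m over full span:
  y_2 = -wx²(L-x)²/(24EI) = -12·(20/3)²·(10-(20/3))²/(24·50000) = -2/405 m
Load 3 — triangular load w₀=7 kN/m (0→w₀ over full span):
  y_3 = -w₀x²(L-x)²(x+2L)/(120LEI) = -7·(20/3)²·(10-(20/3))²·((20/3)+2·10)/(120·10·50000) = -28/18225 m
Superposition: y = Σ y_i = -20419/2916000 m ≈ -0.007002 m

y(20/3) = -20419/2916000 m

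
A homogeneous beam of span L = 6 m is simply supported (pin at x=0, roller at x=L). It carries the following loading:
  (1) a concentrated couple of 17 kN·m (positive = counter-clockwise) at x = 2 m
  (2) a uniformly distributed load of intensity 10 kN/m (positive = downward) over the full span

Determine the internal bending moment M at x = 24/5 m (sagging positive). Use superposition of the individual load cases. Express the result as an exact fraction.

M(24/5) = 127/5 kN·m

Load 1 — applied couple M₀=17 kN·m at a=2 m (b=L-a=4):
  M_1 = M₀x/L - M₀  [x>a] = 17·(24/5)/6 - 17 = -17/5 kN·m
Load 2 — uniform load w=10 kN/m over full span:
  M_2 = wx(L-x)/2 = 10·(24/5)·(6-(24/5))/2 = 144/5 kN·m
Superposition: M = Σ M_i = 127/5 kN·m ≈ 25.400000 kN·m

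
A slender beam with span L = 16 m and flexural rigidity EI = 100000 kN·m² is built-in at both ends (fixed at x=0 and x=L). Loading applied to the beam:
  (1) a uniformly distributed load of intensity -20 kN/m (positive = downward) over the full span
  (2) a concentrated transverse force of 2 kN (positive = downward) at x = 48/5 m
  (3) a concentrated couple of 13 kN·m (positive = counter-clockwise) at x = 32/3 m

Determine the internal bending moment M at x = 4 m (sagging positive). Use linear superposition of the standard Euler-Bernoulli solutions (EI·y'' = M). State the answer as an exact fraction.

M(4) = -20096/375 kN·m

Load 1 — uniform load w=-20 kN/m over full span:
  M_1 = wLx/2 - wL²/12 - wx²/2 = (-20)·16·4/2 - (-20)·16²/12 - (-20)·4²/2 = -160/3 kN·m
Load 2 — point force P=2 kN at a=48/5 m (b=L-a=32/5):
  M_2 = Pb²(3a+b)x/L³ - Pab²/L²  [x≤a] = 2·(32/5)²·(3·(48/5)+(32/5))·4/16³ - 2·(48/5)·(32/5)²/16² = -32/125 kN·m
Load 3 — applied couple M₀=13 kN·m at a=32/3 m (b=L-a=16/3):
  M_3 = R_Ax - M_A  [x≤a] with R_A=13/12, M_A=13/3 = (13/12)·4 - (13/3) = 0 kN·m
Superposition: M = Σ M_i = -20096/375 kN·m ≈ -53.589333 kN·m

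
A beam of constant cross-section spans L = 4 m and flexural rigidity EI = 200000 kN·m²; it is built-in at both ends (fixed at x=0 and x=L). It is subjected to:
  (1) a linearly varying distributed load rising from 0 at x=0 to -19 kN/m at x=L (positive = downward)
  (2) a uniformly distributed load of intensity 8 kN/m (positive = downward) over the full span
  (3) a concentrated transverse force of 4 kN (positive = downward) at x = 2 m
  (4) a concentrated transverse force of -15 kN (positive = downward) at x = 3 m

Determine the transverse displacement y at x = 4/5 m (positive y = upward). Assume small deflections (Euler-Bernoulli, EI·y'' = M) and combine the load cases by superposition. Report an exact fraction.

y(4/5) = 30841/18750000000 m

Load 1 — triangular load w₀=-19 kN/m (0→w₀ over full span):
  y_1 = -w₀x²(L-x)²(x+2L)/(120LEI) = -(-19)·(4/5)²·(4-(4/5))²·((4/5)+2·4)/(120·4·200000) = 1672/146484375 m
Load 2 — uniform load w=8 kN/m over full span:
  y_2 = -wx²(L-x)²/(24EI) = -8·(4/5)²·(4-(4/5))²/(24·200000) = -64/5859375 m
Load 3 — point force P=4 kN at a=2 m (b=L-a=2):
  y_3 = -Pb²x²(3aL-(3a+b)x)/(6L³EI)  [x≤a] = -4·2²·(4/5)²·(3·2·4-(3·2+2)·(4/5))/(6·4³·200000) = -11/4687500 m
Load 4 — point force P=-15 kN at a=3 m (b=L-a=1):
  y_4 = -Pb²x²(3aL-(3a+b)x)/(6L³EI)  [x≤a] = -(-15)·1²·(4/5)²·(3·3·4-(3·3+1)·(4/5))/(6·4³·200000) = 7/2000000 m
Superposition: y = Σ y_i = 30841/18750000000 m ≈ 0.000002 m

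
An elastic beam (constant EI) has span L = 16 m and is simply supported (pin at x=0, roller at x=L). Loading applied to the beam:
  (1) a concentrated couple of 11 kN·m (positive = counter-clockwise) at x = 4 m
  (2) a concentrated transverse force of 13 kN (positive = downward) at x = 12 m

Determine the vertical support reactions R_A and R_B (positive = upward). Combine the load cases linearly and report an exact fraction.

Load 1 — applied couple M₀=11 kN·m at a=4 m (b=L-a=12):
  R_A = M₀/L = 11/16 kN
  R_B = -M₀/L = -11/16 kN
Load 2 — point force P=13 kN at a=12 m (b=L-a=4):
  R_A = Pb/L = 13·4/16 = 13/4 kN
  R_B = Pa/L = 13·12/16 = 39/4 kN
Superposition: R_A = 63/16 kN, R_B = 145/16 kN

R_A = 63/16 kN, R_B = 145/16 kN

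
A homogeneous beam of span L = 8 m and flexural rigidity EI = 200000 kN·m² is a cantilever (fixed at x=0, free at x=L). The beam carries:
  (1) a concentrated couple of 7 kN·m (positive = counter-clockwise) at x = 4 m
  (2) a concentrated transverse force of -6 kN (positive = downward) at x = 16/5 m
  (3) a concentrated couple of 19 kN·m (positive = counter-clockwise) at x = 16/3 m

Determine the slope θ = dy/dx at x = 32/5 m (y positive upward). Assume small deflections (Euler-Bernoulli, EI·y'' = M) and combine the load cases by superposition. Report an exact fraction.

θ(32/5) = 3001/3750000 rad

Load 1 — applied couple M₀=7 kN·m at a=4 m (b=L-a=4):
  θ_1 = M₀a/EI  [x>a] = 7·4/200000 = 7/50000 rad
Load 2 — point force P=-6 kN at a=16/5 m (b=L-a=24/5):
  θ_2 = -Pa²/(2EI)  [x>a] = -(-6)·(16/5)²/(2·200000) = 12/78125 rad
Load 3 — applied couple M₀=19 kN·m at a=16/3 m (b=L-a=8/3):
  θ_3 = M₀a/EI  [x>a] = 19·(16/3)/200000 = 19/37500 rad
Superposition: θ = Σ θ_i = 3001/3750000 rad ≈ 0.000800 rad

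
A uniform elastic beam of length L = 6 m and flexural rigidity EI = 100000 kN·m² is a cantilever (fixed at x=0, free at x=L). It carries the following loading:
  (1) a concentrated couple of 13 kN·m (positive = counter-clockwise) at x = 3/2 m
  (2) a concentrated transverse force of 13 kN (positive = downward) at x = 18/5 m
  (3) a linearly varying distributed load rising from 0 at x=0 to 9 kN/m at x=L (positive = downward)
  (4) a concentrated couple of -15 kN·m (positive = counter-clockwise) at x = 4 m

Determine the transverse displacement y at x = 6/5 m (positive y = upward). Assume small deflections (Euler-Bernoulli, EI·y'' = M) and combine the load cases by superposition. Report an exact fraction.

Load 1 — applied couple M₀=13 kN·m at a=3/2 m (b=L-a=9/2):
  y_1 = M₀x²/(2EI)  [x≤a] = 13·(6/5)²/(2·100000) = 117/1250000 m
Load 2 — point force P=13 kN at a=18/5 m (b=L-a=12/5):
  y_2 = -Px²(3a-x)/(6EI)  [x≤a] = -13·(6/5)²·(3·(18/5)-(6/5))/(6·100000) = -117/390625 m
Load 3 — triangular load w₀=9 kN/m (0→w₀ over full span):
  y_3 = (w₀Lx³/12-w₀L²x²/6-w₀x⁵/(120L))/EI = (9·6·(6/5)³/12-9·6²·(6/5)²/6-9·(6/5)⁵/(120·6))/100000 = -546993/781250000 m
Load 4 — applied couple M₀=-15 kN·m at a=4 m (b=L-a=2):
  y_4 = M₀x²/(2EI)  [x≤a] = (-15)·(6/5)²/(2·100000) = -27/250000 m
Superposition: y = Σ y_i = -792243/781250000 m ≈ -0.001014 m

y(6/5) = -792243/781250000 m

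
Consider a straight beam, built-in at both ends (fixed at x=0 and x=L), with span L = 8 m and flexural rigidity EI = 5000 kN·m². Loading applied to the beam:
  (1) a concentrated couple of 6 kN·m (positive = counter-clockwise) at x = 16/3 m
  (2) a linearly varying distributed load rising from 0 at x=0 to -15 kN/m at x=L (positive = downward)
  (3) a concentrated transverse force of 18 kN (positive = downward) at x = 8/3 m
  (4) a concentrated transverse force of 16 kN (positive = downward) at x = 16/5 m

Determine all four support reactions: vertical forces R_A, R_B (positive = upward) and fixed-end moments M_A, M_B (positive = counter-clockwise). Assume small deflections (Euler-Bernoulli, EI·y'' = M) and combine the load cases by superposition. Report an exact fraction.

R_A = 2513/375 kN, M_A = 3662/375 kN·m, R_B = -12263/375 kN, M_B = 9392/375 kN·m

Load 1 — applied couple M₀=6 kN·m at a=16/3 m (b=L-a=8/3):
  R_A = 6M₀ab/L³ = 6·6·(16/3)·(8/3)/8³ = 1 kN
  M_A = M₀b(2a-b)/L² = 6·(8/3)·(2·(16/3)-(8/3))/8² = 2 kN·m
  R_B = -6M₀ab/L³ = -6·6·(16/3)·(8/3)/8³ = -1 kN
  M_B = M₀a(2b-a)/L² = 6·(16/3)·(2·(8/3)-(16/3))/8² = 0 kN·m
Load 2 — triangular load w₀=-15 kN/m (0→w₀ over full span):
  R_A = 3w₀L/20 = 3·(-15)·8/20 = -18 kN
  M_A = w₀L²/30 = (-15)·8²/30 = -32 kN·m
  R_B = 7w₀L/20 = 7·(-15)·8/20 = -42 kN
  M_B = -w₀L²/20 = -(-15)·8²/20 = 48 kN·m
Load 3 — point force P=18 kN at a=8/3 m (b=L-a=16/3):
  R_A = Pb²(3a+b)/L³ = 18·(16/3)²·(3·(8/3)+(16/3))/8³ = 40/3 kN
  M_A = Pab²/L² = 18·(8/3)·(16/3)²/8² = 64/3 kN·m
  R_B = Pa²(a+3b)/L³ = 18·(8/3)²·((8/3)+3·(16/3))/8³ = 14/3 kN
  M_B = -Pa²b/L² = -18·(8/3)²·(16/3)/8² = -32/3 kN·m
Load 4 — point force P=16 kN at a=16/5 m (b=L-a=24/5):
  R_A = Pb²(3a+b)/L³ = 16·(24/5)²·(3·(16/5)+(24/5))/8³ = 1296/125 kN
  M_A = Pab²/L² = 16·(16/5)·(24/5)²/8² = 2304/125 kN·m
  R_B = Pa²(a+3b)/L³ = 16·(16/5)²·((16/5)+3·(24/5))/8³ = 704/125 kN
  M_B = -Pa²b/L² = -16·(16/5)²·(24/5)/8² = -1536/125 kN·m
Superposition: R_A = 2513/375 kN, M_A = 3662/375 kN·m, R_B = -12263/375 kN, M_B = 9392/375 kN·m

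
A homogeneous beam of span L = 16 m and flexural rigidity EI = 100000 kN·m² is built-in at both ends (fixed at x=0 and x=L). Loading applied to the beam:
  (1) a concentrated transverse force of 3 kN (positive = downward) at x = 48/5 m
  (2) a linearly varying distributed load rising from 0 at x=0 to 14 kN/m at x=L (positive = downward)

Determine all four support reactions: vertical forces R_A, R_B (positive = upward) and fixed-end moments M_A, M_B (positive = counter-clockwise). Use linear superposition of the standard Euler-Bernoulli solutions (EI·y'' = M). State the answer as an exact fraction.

R_A = 4332/125 kN, M_A = 46528/375 kN·m, R_B = 10043/125 kN, M_B = -23264/125 kN·m

Load 1 — point force P=3 kN at a=48/5 m (b=L-a=32/5):
  R_A = Pb²(3a+b)/L³ = 3·(32/5)²·(3·(48/5)+(32/5))/16³ = 132/125 kN
  M_A = Pab²/L² = 3·(48/5)·(32/5)²/16² = 576/125 kN·m
  R_B = Pa²(a+3b)/L³ = 3·(48/5)²·((48/5)+3·(32/5))/16³ = 243/125 kN
  M_B = -Pa²b/L² = -3·(48/5)²·(32/5)/16² = -864/125 kN·m
Load 2 — triangular load w₀=14 kN/m (0→w₀ over full span):
  R_A = 3w₀L/20 = 3·14·16/20 = 168/5 kN
  M_A = w₀L²/30 = 14·16²/30 = 1792/15 kN·m
  R_B = 7w₀L/20 = 7·14·16/20 = 392/5 kN
  M_B = -w₀L²/20 = -14·16²/20 = -896/5 kN·m
Superposition: R_A = 4332/125 kN, M_A = 46528/375 kN·m, R_B = 10043/125 kN, M_B = -23264/125 kN·m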